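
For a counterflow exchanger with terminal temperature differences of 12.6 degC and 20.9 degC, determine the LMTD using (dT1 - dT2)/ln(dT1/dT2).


LMTD = (dT1 - dT2) / ln(dT1/dT2)
= (12.6 - 20.9) / ln(12.6 / 20.9) = -8.3 / -0.506052 = 16.40

16.40 degC


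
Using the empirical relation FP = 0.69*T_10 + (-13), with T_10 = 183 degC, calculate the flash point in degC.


FP = 0.69 * 183 + (-13) = 113.27

113.27 degC


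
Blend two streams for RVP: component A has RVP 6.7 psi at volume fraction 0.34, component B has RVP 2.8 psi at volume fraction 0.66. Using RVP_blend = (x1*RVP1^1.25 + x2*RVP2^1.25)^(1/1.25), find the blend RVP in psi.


Chevron index: RVP_blend = (sum xi*RVPi^1.25)^(1/1.25)
RVP^1.25 terms: 0.34 * 6.7^1.25 + 0.66 * 2.8^1.25 = 6.0555
RVP_blend = 6.0555^(1/1.25) = 4.224

4.224 psi


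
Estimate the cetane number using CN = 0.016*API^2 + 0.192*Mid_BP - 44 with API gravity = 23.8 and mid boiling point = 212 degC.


CN = 0.016 * 23.8^2 + 0.192 * 212 - 44
CN = 9.06304 + 40.704 - 44 = 5.76704

5.76704


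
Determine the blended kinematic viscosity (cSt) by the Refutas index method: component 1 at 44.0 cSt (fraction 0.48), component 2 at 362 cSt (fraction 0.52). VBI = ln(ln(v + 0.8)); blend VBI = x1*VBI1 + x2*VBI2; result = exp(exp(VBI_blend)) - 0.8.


Refutas method: VBN_i = 14.534*ln(ln(visc_i + 0.8)) + 10.975, blended linearly by mass fraction; since VBN is linear in VBI_i = ln(ln(visc_i + 0.8)) and the fractions sum to 1, blend VBI directly: visc = exp(exp(VBI_blend)) - 0.8
VBI_1 = ln(ln(44.0 + 0.8)) = 1.33558
VBI_2 = ln(ln(362 + 0.8)) = 1.77391
VBI_blend = 0.48 * 1.33558 + 0.52 * 1.77391 = 1.56351
visc_blend = exp(exp(1.56351)) - 0.8 = 117.8

117.8 cSt


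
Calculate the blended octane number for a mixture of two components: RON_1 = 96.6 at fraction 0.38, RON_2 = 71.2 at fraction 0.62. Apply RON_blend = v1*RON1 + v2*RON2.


Linear blending: RON_blend = sum(vi * RONi)
Contribution 1: 0.38 * 96.6 = 36.708
Contribution 2: 0.62 * 71.2 = 44.144
RON_blend = 36.708 + 44.144 = 80.852

80.852


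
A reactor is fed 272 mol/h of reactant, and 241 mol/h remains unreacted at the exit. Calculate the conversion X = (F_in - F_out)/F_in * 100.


X = (F_in - F_out) / F_in * 100
Moles reacted = 272 - 241 = 31
X = 31 / 272 * 100
= 0.1140 * 100
= 11.40 %

11.40 %


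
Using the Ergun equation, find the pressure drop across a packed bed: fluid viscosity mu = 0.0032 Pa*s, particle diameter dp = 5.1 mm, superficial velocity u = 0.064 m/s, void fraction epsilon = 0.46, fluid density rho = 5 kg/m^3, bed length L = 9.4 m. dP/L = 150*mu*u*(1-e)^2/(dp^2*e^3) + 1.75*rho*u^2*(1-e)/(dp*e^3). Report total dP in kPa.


dp = 5.1 mm = 0.0051 m
Viscous term = 150*0.0032*0.064*(1-0.46)^2 / (0.0051^2*0.46^3) = 3538.3
Inertial term = 1.75*5*0.064^2*(1-0.46) / (0.0051*0.46^3) = 38.9868
dP/L = 3538.3 + 38.9868 = 3577.29 Pa/m
dP = 3577.29 * 9.4 / 1000 = 33.63 kPa

33.63 kPa


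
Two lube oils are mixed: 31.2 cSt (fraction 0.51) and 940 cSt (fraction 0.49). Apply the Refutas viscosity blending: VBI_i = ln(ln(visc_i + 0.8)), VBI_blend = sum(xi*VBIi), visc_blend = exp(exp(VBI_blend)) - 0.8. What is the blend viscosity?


Refutas method: VBN_i = 14.534*ln(ln(visc_i + 0.8)) + 10.975, blended linearly by mass fraction; since VBN is linear in VBI_i = ln(ln(visc_i + 0.8)) and the fractions sum to 1, blend VBI directly: visc = exp(exp(VBI_blend)) - 0.8
VBI_1 = ln(ln(31.2 + 0.8)) = 1.24292
VBI_2 = ln(ln(940 + 0.8)) = 1.92377
VBI_blend = 0.51 * 1.24292 + 0.49 * 1.92377 = 1.57654
visc_blend = exp(exp(1.57654)) - 0.8 = 125.4

125.4 cSt


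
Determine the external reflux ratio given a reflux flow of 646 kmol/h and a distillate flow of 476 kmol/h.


Reflux ratio definition: R = L / D (liquid returned / distillate withdrawn)
L = 646 kmol/h, D = 476 kmol/h
R = 646 / 476 = 1.357

1.357


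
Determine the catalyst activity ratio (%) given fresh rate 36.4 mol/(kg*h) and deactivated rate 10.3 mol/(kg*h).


Activity (%) = (rate_used / rate_fresh) * 100
rate_used = 10.3, rate_fresh = 36.4
= (10.3 / 36.4) * 100
= 0.2830 * 100 = 28.30

28.30 %


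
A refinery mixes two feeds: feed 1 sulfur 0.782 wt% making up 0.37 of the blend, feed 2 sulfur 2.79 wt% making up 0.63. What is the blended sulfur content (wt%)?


Linear sulfur blending: S_blend = x1*S1 + x2*S2
Contribution 1: 0.37 * 0.782 = 0.28934 wt%
Contribution 2: 0.63 * 2.79 = 1.7577 wt%
S_blend = 0.28934 + 1.7577 = 2.04704

2.04704 wt%


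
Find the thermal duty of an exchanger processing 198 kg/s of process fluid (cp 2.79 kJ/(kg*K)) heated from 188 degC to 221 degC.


Q = m_dot * cp * delta_T
delta_T = 221 - 188 = 33 K
Q = 198 * 2.79 * 33
= 552.42 * 33
= 18229.86 kW

18229.86 kW


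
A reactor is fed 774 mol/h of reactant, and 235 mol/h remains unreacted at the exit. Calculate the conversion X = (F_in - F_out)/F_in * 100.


X = (F_in - F_out) / F_in * 100
Moles reacted = 774 - 235 = 539
X = 539 / 774 * 100
= 0.6964 * 100
= 69.64 %

69.64 %


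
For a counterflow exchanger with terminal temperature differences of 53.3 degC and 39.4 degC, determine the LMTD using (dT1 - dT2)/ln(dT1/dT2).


LMTD = (dT1 - dT2) / ln(dT1/dT2)
= (53.3 - 39.4) / ln(53.3 / 39.4) = 13.9 / 0.302171 = 46.00

46.00 degC


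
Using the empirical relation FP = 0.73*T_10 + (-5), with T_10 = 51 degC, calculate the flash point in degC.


FP = 0.73 * 51 + (-5) = 32.23

32.23 degC


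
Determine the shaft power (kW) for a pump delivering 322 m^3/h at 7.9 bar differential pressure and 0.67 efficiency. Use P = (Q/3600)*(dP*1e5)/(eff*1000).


Q = 322 / 3600 = 0.0894444 m^3/s
P = 0.0894444 * (7.9 * 1e5) / 0.67 / 1000 = 105.5

105.5 kW


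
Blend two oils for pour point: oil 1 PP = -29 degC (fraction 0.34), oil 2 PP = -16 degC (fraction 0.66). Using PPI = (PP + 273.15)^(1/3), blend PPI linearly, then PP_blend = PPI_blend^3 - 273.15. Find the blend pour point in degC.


PPI_1 = (-29 + 273.15)^(1/3) = 6.25008
PPI_2 = (-16 + 273.15)^(1/3) = 6.359098
PPI_blend = 0.34 * 6.25008 + 0.66 * 6.359098 = 6.322032
PP_blend = 6.322032^3 - 273.15 = 252.6795 - 273.15 = -20.47

-20.47 degC


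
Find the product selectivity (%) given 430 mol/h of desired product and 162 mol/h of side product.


Selectivity = desired / (desired + undesired) * 100
Total products = 430 + 162 = 592 mol/h
S = 430 / 592 * 100
= 0.7264 * 100
= 72.64 %

72.64 %


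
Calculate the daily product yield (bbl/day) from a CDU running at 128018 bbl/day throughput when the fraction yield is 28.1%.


Crude throughput = 128018 bbl/day
Fraction yield = 28.1%
yield = throughput * fraction / 100
yield = 128018 * 28.1 / 100 = 35973.058

35973.058 bbl/day


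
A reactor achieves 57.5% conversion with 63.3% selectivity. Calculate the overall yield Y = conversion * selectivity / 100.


Overall yield = conversion (%) * selectivity (%) / 100
Conversion = 57.5%, Selectivity = 63.3%
Y = 57.5 * 63.3 / 100
= 36.3975 %

36.3975 %


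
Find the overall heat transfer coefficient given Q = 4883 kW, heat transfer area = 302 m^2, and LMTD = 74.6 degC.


From Q = U*A*LMTD, U = Q / (A * LMTD)
U = 4883 / (302 * 74.6) = 4883 / 22529.2 = 0.2167

0.2167 kW/(m^2*K)


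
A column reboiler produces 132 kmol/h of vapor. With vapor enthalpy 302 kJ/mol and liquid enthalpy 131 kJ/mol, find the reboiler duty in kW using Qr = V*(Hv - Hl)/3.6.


Qr = 132 * (302 - 131) / 3.6 = 132 * 171 / 3.6 = 6270

6270 kW


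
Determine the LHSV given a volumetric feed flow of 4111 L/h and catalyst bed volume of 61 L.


LHSV = volumetric feed rate / catalyst volume
= 4111 L/h / 61 L
= 67.39 h^-1

67.39 h^-1


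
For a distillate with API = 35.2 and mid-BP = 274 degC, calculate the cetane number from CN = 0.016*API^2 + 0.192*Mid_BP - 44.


CN = 0.016 * 35.2^2 + 0.192 * 274 - 44
CN = 19.82464 + 52.608 - 44 = 28.43264

28.43264


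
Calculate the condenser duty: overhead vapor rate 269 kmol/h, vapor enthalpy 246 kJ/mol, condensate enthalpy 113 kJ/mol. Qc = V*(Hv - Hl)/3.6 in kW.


Qc = 269 * (246 - 113) / 3.6 = 269 * 133 / 3.6 = 9938

9938 kW


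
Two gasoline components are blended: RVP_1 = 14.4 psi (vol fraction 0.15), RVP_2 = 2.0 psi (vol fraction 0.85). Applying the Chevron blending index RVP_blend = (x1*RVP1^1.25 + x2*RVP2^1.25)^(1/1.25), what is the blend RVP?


Chevron index: RVP_blend = (sum xi*RVPi^1.25)^(1/1.25)
RVP^1.25 terms: 0.15 * 14.4^1.25 + 0.85 * 2.0^1.25 = 6.22935
RVP_blend = 6.22935^(1/1.25) = 4.321

4.321 psi


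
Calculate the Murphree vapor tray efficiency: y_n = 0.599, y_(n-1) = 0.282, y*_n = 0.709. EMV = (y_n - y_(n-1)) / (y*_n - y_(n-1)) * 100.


Murphree vapor efficiency: EMV = (y_n - y_(n-1)) / (y*_n - y_(n-1)) * 100
EMV = (0.599 - 0.282) / (0.709 - 0.282) * 100 = 0.317 / 0.427 * 100 = 74.24

74.24 %


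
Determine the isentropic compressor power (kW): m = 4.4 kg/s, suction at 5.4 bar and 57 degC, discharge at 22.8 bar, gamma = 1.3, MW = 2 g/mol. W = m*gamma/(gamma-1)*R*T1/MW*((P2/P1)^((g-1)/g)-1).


Isentropic work: W = m*(gamma/(gamma-1))*(R*T1/MW)*((P2/P1)^((gamma-1)/gamma) - 1)
T1 = 57 + 273.15 = 330.15 K
Pressure ratio = 22.8 / 5.4 = 4.22222
Exponent = (1.3 - 1)/1.3 = 0.230769
(P2/P1)^exp - 1 = 4.22222^0.230769 - 1 = 0.394297
W = 4.4 * 1.3 / 0.3 * 8.314 * 330.15 / 2 * 0.394297 = 10320

10320 kW


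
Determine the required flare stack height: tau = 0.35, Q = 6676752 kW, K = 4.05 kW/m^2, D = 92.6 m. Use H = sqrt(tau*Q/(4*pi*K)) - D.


tau*Q/(4*pi*K) = 0.35 * 6676752 / (4 * pi * 4.05) = 45916.5
sqrt(45916.5) = 214.281
H = 214.281 - 92.6 = 121.7

121.7 m


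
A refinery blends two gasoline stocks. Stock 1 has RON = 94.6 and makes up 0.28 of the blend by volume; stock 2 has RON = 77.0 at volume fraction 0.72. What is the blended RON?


Linear blending: RON_blend = sum(vi * RONi)
Contribution 1: 0.28 * 94.6 = 26.488
Contribution 2: 0.72 * 77.0 = 55.44
RON_blend = 26.488 + 55.44 = 81.928

81.928


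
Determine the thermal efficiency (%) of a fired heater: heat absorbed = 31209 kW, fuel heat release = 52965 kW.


Furnace efficiency = Q_absorbed / Q_fuel * 100
= 31209 / 52965 * 100 = 58.92

58.92 %


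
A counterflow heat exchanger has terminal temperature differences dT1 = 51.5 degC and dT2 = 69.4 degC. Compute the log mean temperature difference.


LMTD = (dT1 - dT2) / ln(dT1/dT2)
= (51.5 - 69.4) / ln(51.5 / 69.4) = -17.9 / -0.298305 = 60.01

60.01 degC


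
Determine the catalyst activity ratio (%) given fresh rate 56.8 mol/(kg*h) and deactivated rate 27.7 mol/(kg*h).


Activity (%) = (rate_used / rate_fresh) * 100
rate_used = 27.7, rate_fresh = 56.8
= (27.7 / 56.8) * 100
= 0.4877 * 100 = 48.77

48.77 %


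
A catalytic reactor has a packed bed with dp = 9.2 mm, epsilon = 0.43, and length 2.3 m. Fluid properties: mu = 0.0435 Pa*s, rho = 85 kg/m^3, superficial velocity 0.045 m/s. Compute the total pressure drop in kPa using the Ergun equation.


dp = 9.2 mm = 0.0092 m
Viscous term = 150*0.0435*0.045*(1-0.43)^2 / (0.0092^2*0.43^3) = 14176.3
Inertial term = 1.75*85*0.045^2*(1-0.43) / (0.0092*0.43^3) = 234.727
dP/L = 14176.3 + 234.727 = 14411 Pa/m
dP = 14411 * 2.3 / 1000 = 33.15 kPa

33.15 kPa


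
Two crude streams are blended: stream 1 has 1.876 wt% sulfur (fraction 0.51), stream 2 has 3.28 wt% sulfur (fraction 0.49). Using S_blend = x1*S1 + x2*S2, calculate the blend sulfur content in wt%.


Linear sulfur blending: S_blend = x1*S1 + x2*S2
Contribution 1: 0.51 * 1.876 = 0.95676 wt%
Contribution 2: 0.49 * 3.28 = 1.6072 wt%
S_blend = 0.95676 + 1.6072 = 2.56396

2.56396 wt%


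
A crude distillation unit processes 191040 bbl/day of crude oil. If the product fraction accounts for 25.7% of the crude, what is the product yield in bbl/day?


Crude throughput = 191040 bbl/day
Fraction yield = 25.7%
yield = throughput * fraction / 100
yield = 191040 * 25.7 / 100 = 49097.28

49097.28 bbl/day


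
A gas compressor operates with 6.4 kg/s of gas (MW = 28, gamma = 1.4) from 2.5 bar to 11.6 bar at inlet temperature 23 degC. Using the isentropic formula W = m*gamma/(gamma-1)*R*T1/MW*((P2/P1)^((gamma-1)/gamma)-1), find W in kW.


Isentropic work: W = m*(gamma/(gamma-1))*(R*T1/MW)*((P2/P1)^((gamma-1)/gamma) - 1)
T1 = 23 + 273.15 = 296.15 K
Pressure ratio = 11.6 / 2.5 = 4.64
Exponent = (1.4 - 1)/1.4 = 0.285714
(P2/P1)^exp - 1 = 4.64^0.285714 - 1 = 0.550363
W = 6.4 * 1.4 / 0.4 * 8.314 * 296.15 / 28 * 0.550363 = 1084

1084 kW


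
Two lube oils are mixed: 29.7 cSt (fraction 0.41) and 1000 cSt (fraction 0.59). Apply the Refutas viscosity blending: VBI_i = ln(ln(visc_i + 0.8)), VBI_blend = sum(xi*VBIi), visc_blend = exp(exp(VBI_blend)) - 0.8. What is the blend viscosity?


Refutas method: VBN_i = 14.534*ln(ln(visc_i + 0.8)) + 10.975, blended linearly by mass fraction; since VBN is linear in VBI_i = ln(ln(visc_i + 0.8)) and the fractions sum to 1, blend VBI directly: visc = exp(exp(VBI_blend)) - 0.8
VBI_1 = ln(ln(29.7 + 0.8)) = 1.22898
VBI_2 = ln(ln(1000 + 0.8)) = 1.93276
VBI_blend = 0.41 * 1.22898 + 0.59 * 1.93276 = 1.64421
visc_blend = exp(exp(1.64421)) - 0.8 = 176.3

176.3 cSt


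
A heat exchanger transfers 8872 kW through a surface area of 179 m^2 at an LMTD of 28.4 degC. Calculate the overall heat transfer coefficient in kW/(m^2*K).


From Q = U*A*LMTD, U = Q / (A * LMTD)
U = 8872 / (179 * 28.4) = 8872 / 5083.6 = 1.745

1.745 kW/(m^2*K)


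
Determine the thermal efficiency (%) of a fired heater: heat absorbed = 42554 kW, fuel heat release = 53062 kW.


Furnace efficiency = Q_absorbed / Q_fuel * 100
= 42554 / 53062 * 100 = 80.20

80.20 %


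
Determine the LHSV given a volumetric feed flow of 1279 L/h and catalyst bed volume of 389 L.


LHSV = volumetric feed rate / catalyst volume
= 1279 L/h / 389 L
= 3.288 h^-1

3.288 h^-1


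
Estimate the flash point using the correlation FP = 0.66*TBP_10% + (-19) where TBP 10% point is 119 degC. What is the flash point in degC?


FP = 0.66 * 119 + (-19) = 59.54

59.54 degC


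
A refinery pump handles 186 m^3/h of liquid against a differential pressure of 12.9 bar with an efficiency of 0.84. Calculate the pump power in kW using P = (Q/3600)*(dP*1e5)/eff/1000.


Q = 186 / 3600 = 0.0516667 m^3/s
P = 0.0516667 * (12.9 * 1e5) / 0.84 / 1000 = 79.35

79.35 kW


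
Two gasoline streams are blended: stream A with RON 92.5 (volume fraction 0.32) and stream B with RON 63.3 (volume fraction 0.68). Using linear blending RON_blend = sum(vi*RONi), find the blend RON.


Linear blending: RON_blend = sum(vi * RONi)
Contribution 1: 0.32 * 92.5 = 29.6
Contribution 2: 0.68 * 63.3 = 43.044
RON_blend = 29.6 + 43.044 = 72.644

72.644


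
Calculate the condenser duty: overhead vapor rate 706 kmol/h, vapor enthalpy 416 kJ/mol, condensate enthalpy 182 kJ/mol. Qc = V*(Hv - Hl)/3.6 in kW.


Qc = 706 * (416 - 182) / 3.6 = 706 * 234 / 3.6 = 45890

45890 kW


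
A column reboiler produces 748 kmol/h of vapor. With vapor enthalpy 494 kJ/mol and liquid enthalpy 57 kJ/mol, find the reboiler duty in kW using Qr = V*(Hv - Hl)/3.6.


Qr = 748 * (494 - 57) / 3.6 = 748 * 437 / 3.6 = 90800

90800 kW


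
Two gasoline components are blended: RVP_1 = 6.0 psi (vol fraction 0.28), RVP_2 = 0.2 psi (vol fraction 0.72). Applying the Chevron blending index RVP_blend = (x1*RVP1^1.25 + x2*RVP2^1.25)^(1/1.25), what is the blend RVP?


Chevron index: RVP_blend = (sum xi*RVPi^1.25)^(1/1.25)
RVP^1.25 terms: 0.28 * 6.0^1.25 + 0.72 * 0.2^1.25 = 2.72564
RVP_blend = 2.72564^(1/1.25) = 2.230

2.230 psi


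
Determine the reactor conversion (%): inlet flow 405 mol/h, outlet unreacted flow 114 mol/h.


X = (F_in - F_out) / F_in * 100
Moles reacted = 405 - 114 = 291
X = 291 / 405 * 100
= 0.7185 * 100
= 71.85 %

71.85 %


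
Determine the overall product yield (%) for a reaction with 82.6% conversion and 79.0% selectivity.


Overall yield = conversion (%) * selectivity (%) / 100
Conversion = 82.6%, Selectivity = 79.0%
Y = 82.6 * 79.0 / 100
= 65.254 %

65.254 %


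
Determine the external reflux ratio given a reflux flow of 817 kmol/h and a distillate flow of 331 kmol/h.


Reflux ratio definition: R = L / D (liquid returned / distillate withdrawn)
L = 817 kmol/h, D = 331 kmol/h
R = 817 / 331 = 2.468

2.468


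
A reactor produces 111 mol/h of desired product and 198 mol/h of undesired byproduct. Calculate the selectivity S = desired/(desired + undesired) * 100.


Selectivity = desired / (desired + undesired) * 100
Total products = 111 + 198 = 309 mol/h
S = 111 / 309 * 100
= 0.3592 * 100
= 35.92 %

35.92 %


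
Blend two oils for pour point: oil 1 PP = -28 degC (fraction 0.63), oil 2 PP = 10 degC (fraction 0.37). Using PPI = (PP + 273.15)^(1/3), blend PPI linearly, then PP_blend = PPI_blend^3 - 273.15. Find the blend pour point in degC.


PPI_1 = (-28 + 273.15)^(1/3) = 6.258601
PPI_2 = (10 + 273.15)^(1/3) = 6.566574
PPI_blend = 0.63 * 6.258601 + 0.37 * 6.566574 = 6.372551
PP_blend = 6.372551^3 - 273.15 = 258.7855 - 273.15 = -14.36

-14.36 degC


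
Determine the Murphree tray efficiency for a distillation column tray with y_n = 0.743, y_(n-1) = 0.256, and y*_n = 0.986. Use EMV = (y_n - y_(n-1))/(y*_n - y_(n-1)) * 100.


Murphree vapor efficiency: EMV = (y_n - y_(n-1)) / (y*_n - y_(n-1)) * 100
EMV = (0.743 - 0.256) / (0.986 - 0.256) * 100 = 0.487 / 0.73 * 100 = 66.71

66.71 %


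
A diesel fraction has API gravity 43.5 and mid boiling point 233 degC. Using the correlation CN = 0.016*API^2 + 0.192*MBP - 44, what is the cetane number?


CN = 0.016 * 43.5^2 + 0.192 * 233 - 44
CN = 30.276 + 44.736 - 44 = 31.012

31.012


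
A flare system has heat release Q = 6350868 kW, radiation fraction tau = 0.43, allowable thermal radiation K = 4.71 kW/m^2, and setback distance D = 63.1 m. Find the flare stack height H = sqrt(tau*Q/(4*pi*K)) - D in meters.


tau*Q/(4*pi*K) = 0.43 * 6350868 / (4 * pi * 4.71) = 46139.3
sqrt(46139.3) = 214.801
H = 214.801 - 63.1 = 151.7

151.7 m


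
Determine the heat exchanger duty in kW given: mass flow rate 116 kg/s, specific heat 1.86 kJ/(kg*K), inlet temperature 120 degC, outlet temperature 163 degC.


Q = m_dot * cp * delta_T
delta_T = 163 - 120 = 43 K
Q = 116 * 1.86 * 43
= 215.76 * 43
= 9277.68 kW

9277.68 kW


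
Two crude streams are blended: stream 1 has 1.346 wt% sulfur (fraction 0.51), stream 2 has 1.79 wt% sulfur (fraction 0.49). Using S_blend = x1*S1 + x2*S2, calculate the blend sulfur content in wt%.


Linear sulfur blending: S_blend = x1*S1 + x2*S2
Contribution 1: 0.51 * 1.346 = 0.68646 wt%
Contribution 2: 0.49 * 1.79 = 0.8771 wt%
S_blend = 0.68646 + 0.8771 = 1.56356

1.56356 wt%


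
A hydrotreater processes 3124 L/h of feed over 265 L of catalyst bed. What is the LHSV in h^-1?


LHSV = volumetric feed rate / catalyst volume
= 3124 L/h / 265 L
= 11.79 h^-1

11.79 h^-1


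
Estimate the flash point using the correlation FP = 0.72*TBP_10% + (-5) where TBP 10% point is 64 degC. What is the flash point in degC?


FP = 0.72 * 64 + (-5) = 41.08

41.08 degC


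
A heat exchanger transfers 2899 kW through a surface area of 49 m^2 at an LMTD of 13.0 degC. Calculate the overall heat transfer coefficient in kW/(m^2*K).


From Q = U*A*LMTD, U = Q / (A * LMTD)
U = 2899 / (49 * 13.0) = 2899 / 637 = 4.551

4.551 kW/(m^2*K)


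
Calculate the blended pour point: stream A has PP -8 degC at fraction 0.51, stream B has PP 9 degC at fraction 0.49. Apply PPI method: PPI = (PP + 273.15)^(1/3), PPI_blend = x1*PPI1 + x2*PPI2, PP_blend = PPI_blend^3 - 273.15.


PPI_1 = (-8 + 273.15)^(1/3) = 6.42437
PPI_2 = (9 + 273.15)^(1/3) = 6.558835
PPI_blend = 0.51 * 6.42437 + 0.49 * 6.558835 = 6.490258
PP_blend = 6.490258^3 - 273.15 = 273.3921 - 273.15 = 0.24

0.24 degC


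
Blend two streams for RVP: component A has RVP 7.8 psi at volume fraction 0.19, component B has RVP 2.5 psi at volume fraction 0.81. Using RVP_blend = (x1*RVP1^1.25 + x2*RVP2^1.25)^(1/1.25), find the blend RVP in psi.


Chevron index: RVP_blend = (sum xi*RVPi^1.25)^(1/1.25)
RVP^1.25 terms: 0.19 * 7.8^1.25 + 0.81 * 2.5^1.25 = 5.02299
RVP_blend = 5.02299^(1/1.25) = 3.637

3.637 psi


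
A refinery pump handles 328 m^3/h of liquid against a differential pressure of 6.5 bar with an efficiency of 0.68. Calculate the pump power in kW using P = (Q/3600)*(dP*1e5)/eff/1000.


Q = 328 / 3600 = 0.0911111 m^3/s
P = 0.0911111 * (6.5 * 1e5) / 0.68 / 1000 = 87.09

87.09 kW


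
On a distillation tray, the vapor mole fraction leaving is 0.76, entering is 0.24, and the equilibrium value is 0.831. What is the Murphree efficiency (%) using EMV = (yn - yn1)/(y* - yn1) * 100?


Murphree vapor efficiency: EMV = (y_n - y_(n-1)) / (y*_n - y_(n-1)) * 100
EMV = (0.76 - 0.24) / (0.831 - 0.24) * 100 = 0.52 / 0.591 * 100 = 87.99

87.99 %


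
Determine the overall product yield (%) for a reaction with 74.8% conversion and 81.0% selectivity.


Overall yield = conversion (%) * selectivity (%) / 100
Conversion = 74.8%, Selectivity = 81.0%
Y = 74.8 * 81.0 / 100
= 60.588 %

60.588 %


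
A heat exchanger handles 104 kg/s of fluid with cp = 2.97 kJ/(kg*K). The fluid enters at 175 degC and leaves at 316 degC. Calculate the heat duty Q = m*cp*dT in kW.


Q = m_dot * cp * delta_T
delta_T = 316 - 175 = 141 K
Q = 104 * 2.97 * 141
= 308.88 * 141
= 43552.08 kW

43552.08 kW


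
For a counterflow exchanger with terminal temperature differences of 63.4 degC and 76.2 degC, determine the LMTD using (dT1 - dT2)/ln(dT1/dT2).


LMTD = (dT1 - dT2) / ln(dT1/dT2)
= (63.4 - 76.2) / ln(63.4 / 76.2) = -12.8 / -0.183898 = 69.60

69.60 degC


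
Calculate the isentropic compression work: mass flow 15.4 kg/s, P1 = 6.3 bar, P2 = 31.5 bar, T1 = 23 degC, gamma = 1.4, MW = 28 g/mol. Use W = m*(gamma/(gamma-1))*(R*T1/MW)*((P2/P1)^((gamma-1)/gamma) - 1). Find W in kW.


Isentropic work: W = m*(gamma/(gamma-1))*(R*T1/MW)*((P2/P1)^((gamma-1)/gamma) - 1)
T1 = 23 + 273.15 = 296.15 K
Pressure ratio = 31.5 / 6.3 = 5
Exponent = (1.4 - 1)/1.4 = 0.285714
(P2/P1)^exp - 1 = 5^0.285714 - 1 = 0.583819
W = 15.4 * 1.4 / 0.4 * 8.314 * 296.15 / 28 * 0.583819 = 2767

2767 kW


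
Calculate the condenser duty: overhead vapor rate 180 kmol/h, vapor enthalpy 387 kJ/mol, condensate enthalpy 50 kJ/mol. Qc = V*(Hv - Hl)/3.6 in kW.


Qc = 180 * (387 - 50) / 3.6 = 180 * 337 / 3.6 = 16850

16850 kW


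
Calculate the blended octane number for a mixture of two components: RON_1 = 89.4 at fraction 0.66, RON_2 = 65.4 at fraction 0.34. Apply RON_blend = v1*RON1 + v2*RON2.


Linear blending: RON_blend = sum(vi * RONi)
Contribution 1: 0.66 * 89.4 = 59.004
Contribution 2: 0.34 * 65.4 = 22.236
RON_blend = 59.004 + 22.236 = 81.24

81.24


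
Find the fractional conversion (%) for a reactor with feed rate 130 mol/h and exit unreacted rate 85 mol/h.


X = (F_in - F_out) / F_in * 100
Moles reacted = 130 - 85 = 45
X = 45 / 130 * 100
= 0.3462 * 100
= 34.62 %

34.62 %


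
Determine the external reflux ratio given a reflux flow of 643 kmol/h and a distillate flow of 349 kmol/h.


Reflux ratio definition: R = L / D (liquid returned / distillate withdrawn)
L = 643 kmol/h, D = 349 kmol/h
R = 643 / 349 = 1.842

1.842


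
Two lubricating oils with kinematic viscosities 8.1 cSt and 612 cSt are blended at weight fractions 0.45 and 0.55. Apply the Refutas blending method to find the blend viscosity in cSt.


Refutas method: VBN_i = 14.534*ln(ln(visc_i + 0.8)) + 10.975, blended linearly by mass fraction; since VBN is linear in VBI_i = ln(ln(visc_i + 0.8)) and the fractions sum to 1, blend VBI directly: visc = exp(exp(VBI_blend)) - 0.8
VBI_1 = ln(ln(8.1 + 0.8)) = 0.782097
VBI_2 = ln(ln(612 + 0.8)) = 1.85911
VBI_blend = 0.45 * 0.782097 + 0.55 * 1.85911 = 1.37445
visc_blend = exp(exp(1.37445)) - 0.8 = 51.29

51.29 cSt


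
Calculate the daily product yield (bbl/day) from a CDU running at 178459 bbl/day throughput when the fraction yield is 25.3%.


Crude throughput = 178459 bbl/day
Fraction yield = 25.3%
yield = throughput * fraction / 100
yield = 178459 * 25.3 / 100 = 45150.127

45150.127 bbl/day


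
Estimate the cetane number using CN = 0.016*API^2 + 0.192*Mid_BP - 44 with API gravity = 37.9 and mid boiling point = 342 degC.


CN = 0.016 * 37.9^2 + 0.192 * 342 - 44
CN = 22.98256 + 65.664 - 44 = 44.64656

44.64656


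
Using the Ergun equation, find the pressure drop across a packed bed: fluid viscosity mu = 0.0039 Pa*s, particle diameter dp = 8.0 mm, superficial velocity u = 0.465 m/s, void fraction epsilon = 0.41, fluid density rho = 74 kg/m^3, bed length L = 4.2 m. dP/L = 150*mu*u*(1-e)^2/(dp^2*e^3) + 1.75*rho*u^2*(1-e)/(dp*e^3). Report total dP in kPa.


dp = 8.0 mm = 0.008 m
Viscous term = 150*0.0039*0.465*(1-0.41)^2 / (0.008^2*0.41^3) = 21467.5
Inertial term = 1.75*74*0.465^2*(1-0.41) / (0.008*0.41^3) = 29963.1
dP/L = 21467.5 + 29963.1 = 51430.6 Pa/m
dP = 51430.6 * 4.2 / 1000 = 216.0 kPa

216.0 kPa


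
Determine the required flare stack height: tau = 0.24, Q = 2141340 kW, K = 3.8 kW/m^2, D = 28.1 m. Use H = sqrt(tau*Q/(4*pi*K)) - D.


tau*Q/(4*pi*K) = 0.24 * 2141340 / (4 * pi * 3.8) = 10762.3
sqrt(10762.3) = 103.742
H = 103.742 - 28.1 = 75.64

75.64 m


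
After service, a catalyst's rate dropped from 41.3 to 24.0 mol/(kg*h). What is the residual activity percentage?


Activity (%) = (rate_used / rate_fresh) * 100
rate_used = 24.0, rate_fresh = 41.3
= (24.0 / 41.3) * 100
= 0.5811 * 100 = 58.11

58.11 %


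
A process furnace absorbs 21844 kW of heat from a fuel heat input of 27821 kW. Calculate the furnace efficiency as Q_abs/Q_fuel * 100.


Furnace efficiency = Q_absorbed / Q_fuel * 100
= 21844 / 27821 * 100 = 78.52

78.52 %


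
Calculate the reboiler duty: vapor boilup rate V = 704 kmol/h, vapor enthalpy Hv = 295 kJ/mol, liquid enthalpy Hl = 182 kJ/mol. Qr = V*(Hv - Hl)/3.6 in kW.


Qr = 704 * (295 - 182) / 3.6 = 704 * 113 / 3.6 = 22100

22100 kW


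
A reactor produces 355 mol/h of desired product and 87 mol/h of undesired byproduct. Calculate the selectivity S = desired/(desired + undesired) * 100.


Selectivity = desired / (desired + undesired) * 100
Total products = 355 + 87 = 442 mol/h
S = 355 / 442 * 100
= 0.8032 * 100
= 80.32 %

80.32 %


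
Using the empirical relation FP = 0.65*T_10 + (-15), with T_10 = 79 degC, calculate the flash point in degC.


FP = 0.65 * 79 + (-15) = 36.35

36.35 degC


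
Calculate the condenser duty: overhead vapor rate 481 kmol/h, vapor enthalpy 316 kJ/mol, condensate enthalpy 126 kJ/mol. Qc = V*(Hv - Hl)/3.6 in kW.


Qc = 481 * (316 - 126) / 3.6 = 481 * 190 / 3.6 = 25390

25390 kW


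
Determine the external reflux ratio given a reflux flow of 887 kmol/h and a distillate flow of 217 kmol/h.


Reflux ratio definition: R = L / D (liquid returned / distillate withdrawn)
L = 887 kmol/h, D = 217 kmol/h
R = 887 / 217 = 4.088

4.088


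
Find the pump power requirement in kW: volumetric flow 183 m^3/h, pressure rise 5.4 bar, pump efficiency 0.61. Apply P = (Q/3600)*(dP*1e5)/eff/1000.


Q = 183 / 3600 = 0.0508333 m^3/s
P = 0.0508333 * (5.4 * 1e5) / 0.61 / 1000 = 45.00

45.00 kW


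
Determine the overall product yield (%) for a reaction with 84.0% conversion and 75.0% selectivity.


Overall yield = conversion (%) * selectivity (%) / 100
Conversion = 84.0%, Selectivity = 75.0%
Y = 84.0 * 75.0 / 100
= 63 %

63 %


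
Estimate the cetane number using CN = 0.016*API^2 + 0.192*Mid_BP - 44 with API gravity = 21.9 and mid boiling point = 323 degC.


CN = 0.016 * 21.9^2 + 0.192 * 323 - 44
CN = 7.67376 + 62.016 - 44 = 25.68976

25.68976


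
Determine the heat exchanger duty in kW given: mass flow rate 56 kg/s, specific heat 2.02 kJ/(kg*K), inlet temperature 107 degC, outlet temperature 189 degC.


Q = m_dot * cp * delta_T
delta_T = 189 - 107 = 82 K
Q = 56 * 2.02 * 82
= 113.12 * 82
= 9275.84 kW

9275.84 kW


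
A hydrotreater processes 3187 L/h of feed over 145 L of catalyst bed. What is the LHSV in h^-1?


LHSV = volumetric feed rate / catalyst volume
= 3187 L/h / 145 L
= 21.98 h^-1

21.98 h^-1


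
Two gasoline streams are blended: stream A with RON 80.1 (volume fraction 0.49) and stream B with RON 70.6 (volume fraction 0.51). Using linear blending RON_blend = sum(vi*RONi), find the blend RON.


Linear blending: RON_blend = sum(vi * RONi)
Contribution 1: 0.49 * 80.1 = 39.249
Contribution 2: 0.51 * 70.6 = 36.006
RON_blend = 39.249 + 36.006 = 75.255

75.255


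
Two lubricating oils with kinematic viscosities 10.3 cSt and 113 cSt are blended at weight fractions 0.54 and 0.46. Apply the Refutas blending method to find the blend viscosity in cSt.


Refutas method: VBN_i = 14.534*ln(ln(visc_i + 0.8)) + 10.975, blended linearly by mass fraction; since VBN is linear in VBI_i = ln(ln(visc_i + 0.8)) and the fractions sum to 1, blend VBI directly: visc = exp(exp(VBI_blend)) - 0.8
VBI_1 = ln(ln(10.3 + 0.8)) = 0.878358
VBI_2 = ln(ln(113 + 0.8)) = 1.55486
VBI_blend = 0.54 * 0.878358 + 0.46 * 1.55486 = 1.18955
visc_blend = exp(exp(1.18955)) - 0.8 = 25.93

25.93 cSt


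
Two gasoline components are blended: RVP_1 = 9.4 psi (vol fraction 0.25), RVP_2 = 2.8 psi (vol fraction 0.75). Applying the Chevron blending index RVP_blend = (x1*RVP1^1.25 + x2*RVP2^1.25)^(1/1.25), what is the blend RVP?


Chevron index: RVP_blend = (sum xi*RVPi^1.25)^(1/1.25)
RVP^1.25 terms: 0.25 * 9.4^1.25 + 0.75 * 2.8^1.25 = 6.8313
RVP_blend = 6.8313^(1/1.25) = 4.652

4.652 psi


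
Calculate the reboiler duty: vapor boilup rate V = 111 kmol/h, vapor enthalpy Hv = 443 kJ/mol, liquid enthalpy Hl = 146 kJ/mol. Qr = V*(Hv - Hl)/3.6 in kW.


Qr = 111 * (443 - 146) / 3.6 = 111 * 297 / 3.6 = 9158

9158 kW


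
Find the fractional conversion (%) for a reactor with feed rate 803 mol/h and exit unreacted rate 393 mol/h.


X = (F_in - F_out) / F_in * 100
Moles reacted = 803 - 393 = 410
X = 410 / 803 * 100
= 0.5106 * 100
= 51.06 %

51.06 %


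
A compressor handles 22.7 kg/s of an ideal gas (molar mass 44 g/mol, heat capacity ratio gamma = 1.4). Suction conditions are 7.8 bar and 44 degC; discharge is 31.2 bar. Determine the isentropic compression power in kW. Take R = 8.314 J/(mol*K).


Isentropic work: W = m*(gamma/(gamma-1))*(R*T1/MW)*((P2/P1)^((gamma-1)/gamma) - 1)
T1 = 44 + 273.15 = 317.15 K
Pressure ratio = 31.2 / 7.8 = 4
Exponent = (1.4 - 1)/1.4 = 0.285714
(P2/P1)^exp - 1 = 4^0.285714 - 1 = 0.485994
W = 22.7 * 1.4 / 0.4 * 8.314 * 317.15 / 44 * 0.485994 = 2314

2314 kW


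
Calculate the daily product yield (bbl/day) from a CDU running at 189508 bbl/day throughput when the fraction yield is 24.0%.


Crude throughput = 189508 bbl/day
Fraction yield = 24.0%
yield = throughput * fraction / 100
yield = 189508 * 24.0 / 100 = 45481.92

45481.92 bbl/day


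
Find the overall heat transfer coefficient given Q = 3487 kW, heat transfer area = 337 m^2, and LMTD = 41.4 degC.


From Q = U*A*LMTD, U = Q / (A * LMTD)
U = 3487 / (337 * 41.4) = 3487 / 13951.8 = 0.2499

0.2499 kW/(m^2*K)


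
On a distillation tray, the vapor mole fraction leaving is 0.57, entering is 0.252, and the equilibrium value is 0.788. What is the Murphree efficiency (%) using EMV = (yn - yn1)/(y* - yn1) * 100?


Murphree vapor efficiency: EMV = (y_n - y_(n-1)) / (y*_n - y_(n-1)) * 100
EMV = (0.57 - 0.252) / (0.788 - 0.252) * 100 = 0.318 / 0.536 * 100 = 59.33

59.33 %


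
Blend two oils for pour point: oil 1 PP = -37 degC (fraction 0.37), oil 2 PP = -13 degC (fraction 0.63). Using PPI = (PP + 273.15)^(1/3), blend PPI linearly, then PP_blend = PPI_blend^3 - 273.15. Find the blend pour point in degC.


PPI_1 = (-37 + 273.15)^(1/3) = 6.181056
PPI_2 = (-13 + 273.15)^(1/3) = 6.383731
PPI_blend = 0.37 * 6.181056 + 0.63 * 6.383731 = 6.308741
PP_blend = 6.308741^3 - 273.15 = 251.0892 - 273.15 = -22.06

-22.06 degC


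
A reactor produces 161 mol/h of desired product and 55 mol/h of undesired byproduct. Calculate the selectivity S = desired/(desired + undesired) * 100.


Selectivity = desired / (desired + undesired) * 100
Total products = 161 + 55 = 216 mol/h
S = 161 / 216 * 100
= 0.7454 * 100
= 74.54 %

74.54 %


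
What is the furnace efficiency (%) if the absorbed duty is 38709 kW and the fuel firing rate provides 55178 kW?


Furnace efficiency = Q_absorbed / Q_fuel * 100
= 38709 / 55178 * 100 = 70.15

70.15 %


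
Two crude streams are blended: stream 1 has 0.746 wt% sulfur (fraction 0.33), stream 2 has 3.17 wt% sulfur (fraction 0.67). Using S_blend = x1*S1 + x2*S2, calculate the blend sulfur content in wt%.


Linear sulfur blending: S_blend = x1*S1 + x2*S2
Contribution 1: 0.33 * 0.746 = 0.24618 wt%
Contribution 2: 0.67 * 3.17 = 2.1239 wt%
S_blend = 0.24618 + 2.1239 = 2.37008

2.37008 wt%


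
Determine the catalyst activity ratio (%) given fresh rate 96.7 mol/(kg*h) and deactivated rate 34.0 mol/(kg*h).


Activity (%) = (rate_used / rate_fresh) * 100
rate_used = 34.0, rate_fresh = 96.7
= (34.0 / 96.7) * 100
= 0.3516 * 100 = 35.16

35.16 %


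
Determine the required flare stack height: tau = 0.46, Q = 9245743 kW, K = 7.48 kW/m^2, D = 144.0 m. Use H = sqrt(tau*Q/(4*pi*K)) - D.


tau*Q/(4*pi*K) = 0.46 * 9245743 / (4 * pi * 7.48) = 45246.8
sqrt(45246.8) = 212.713
H = 212.713 - 144.0 = 68.71

68.71 m


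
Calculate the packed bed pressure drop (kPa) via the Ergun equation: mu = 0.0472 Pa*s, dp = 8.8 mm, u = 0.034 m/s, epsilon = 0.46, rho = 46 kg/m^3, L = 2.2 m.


dp = 8.8 mm = 0.0088 m
Viscous term = 150*0.0472*0.034*(1-0.46)^2 / (0.0088^2*0.46^3) = 9312.38
Inertial term = 1.75*46*0.034^2*(1-0.46) / (0.0088*0.46^3) = 58.6667
dP/L = 9312.38 + 58.6667 = 9371.05 Pa/m
dP = 9371.05 * 2.2 / 1000 = 20.62 kPa

20.62 kPa


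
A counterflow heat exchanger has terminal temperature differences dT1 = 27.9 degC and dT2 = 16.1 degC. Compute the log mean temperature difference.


LMTD = (dT1 - dT2) / ln(dT1/dT2)
= (27.9 - 16.1) / ln(27.9 / 16.1) = 11.8 / 0.549807 = 21.46

21.46 degC


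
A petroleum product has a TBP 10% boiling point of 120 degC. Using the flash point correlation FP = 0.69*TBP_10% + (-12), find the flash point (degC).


FP = 0.69 * 120 + (-12) = 70.8

70.8 degC


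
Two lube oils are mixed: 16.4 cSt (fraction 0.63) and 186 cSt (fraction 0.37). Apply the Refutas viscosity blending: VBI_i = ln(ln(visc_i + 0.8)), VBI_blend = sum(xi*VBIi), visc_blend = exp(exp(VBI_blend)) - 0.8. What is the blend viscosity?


Refutas method: VBN_i = 14.534*ln(ln(visc_i + 0.8)) + 10.975, blended linearly by mass fraction; since VBN is linear in VBI_i = ln(ln(visc_i + 0.8)) and the fractions sum to 1, blend VBI directly: visc = exp(exp(VBI_blend)) - 0.8
VBI_1 = ln(ln(16.4 + 0.8)) = 1.04553
VBI_2 = ln(ln(186 + 0.8)) = 1.65442
VBI_blend = 0.63 * 1.04553 + 0.37 * 1.65442 = 1.27082
visc_blend = exp(exp(1.27082)) - 0.8 = 34.50

34.50 cSt


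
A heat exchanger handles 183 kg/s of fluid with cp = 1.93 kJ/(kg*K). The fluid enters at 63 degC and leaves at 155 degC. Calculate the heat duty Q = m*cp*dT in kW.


Q = m_dot * cp * delta_T
delta_T = 155 - 63 = 92 K
Q = 183 * 1.93 * 92
= 353.19 * 92
= 32493.48 kW

32493.48 kW


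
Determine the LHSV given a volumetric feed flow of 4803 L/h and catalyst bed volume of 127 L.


LHSV = volumetric feed rate / catalyst volume
= 4803 L/h / 127 L
= 37.82 h^-1

37.82 h^-1


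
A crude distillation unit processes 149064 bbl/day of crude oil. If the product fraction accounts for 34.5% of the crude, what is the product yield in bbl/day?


Crude throughput = 149064 bbl/day
Fraction yield = 34.5%
yield = throughput * fraction / 100
yield = 149064 * 34.5 / 100 = 51427.08

51427.08 bbl/day


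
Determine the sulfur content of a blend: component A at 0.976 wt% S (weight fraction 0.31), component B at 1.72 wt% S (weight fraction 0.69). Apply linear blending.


Linear sulfur blending: S_blend = x1*S1 + x2*S2
Contribution 1: 0.31 * 0.976 = 0.30256 wt%
Contribution 2: 0.69 * 1.72 = 1.1868 wt%
S_blend = 0.30256 + 1.1868 = 1.48936

1.48936 wt%


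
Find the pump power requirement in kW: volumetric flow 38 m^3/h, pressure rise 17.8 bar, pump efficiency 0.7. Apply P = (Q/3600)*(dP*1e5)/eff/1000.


Q = 38 / 3600 = 0.0105556 m^3/s
P = 0.0105556 * (17.8 * 1e5) / 0.7 / 1000 = 26.84

26.84 kW


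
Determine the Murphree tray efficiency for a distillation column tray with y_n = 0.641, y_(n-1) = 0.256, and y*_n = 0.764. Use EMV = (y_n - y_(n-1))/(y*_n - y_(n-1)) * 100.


Murphree vapor efficiency: EMV = (y_n - y_(n-1)) / (y*_n - y_(n-1)) * 100
EMV = (0.641 - 0.256) / (0.764 - 0.256) * 100 = 0.385 / 0.508 * 100 = 75.79

75.79 %


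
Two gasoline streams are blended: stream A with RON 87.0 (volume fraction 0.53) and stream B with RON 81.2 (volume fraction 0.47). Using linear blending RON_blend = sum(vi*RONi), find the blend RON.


Linear blending: RON_blend = sum(vi * RONi)
Contribution 1: 0.53 * 87.0 = 46.11
Contribution 2: 0.47 * 81.2 = 38.164
RON_blend = 46.11 + 38.164 = 84.274

84.274


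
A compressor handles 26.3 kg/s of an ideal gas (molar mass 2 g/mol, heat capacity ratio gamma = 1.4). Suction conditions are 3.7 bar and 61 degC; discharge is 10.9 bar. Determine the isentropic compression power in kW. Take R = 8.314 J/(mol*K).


Isentropic work: W = m*(gamma/(gamma-1))*(R*T1/MW)*((P2/P1)^((gamma-1)/gamma) - 1)
T1 = 61 + 273.15 = 334.15 K
Pressure ratio = 10.9 / 3.7 = 2.94595
Exponent = (1.4 - 1)/1.4 = 0.285714
(P2/P1)^exp - 1 = 2.94595^0.285714 - 1 = 0.361646
W = 26.3 * 1.4 / 0.4 * 8.314 * 334.15 / 2 * 0.361646 = 46240

46240 kW


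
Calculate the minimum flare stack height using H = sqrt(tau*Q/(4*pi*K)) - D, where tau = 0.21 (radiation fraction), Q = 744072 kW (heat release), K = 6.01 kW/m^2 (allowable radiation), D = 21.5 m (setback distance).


tau*Q/(4*pi*K) = 0.21 * 744072 / (4 * pi * 6.01) = 2068.95
sqrt(2068.95) = 45.4857
H = 45.4857 - 21.5 = 23.99

23.99 m


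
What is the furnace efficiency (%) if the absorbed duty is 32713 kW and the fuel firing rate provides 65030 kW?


Furnace efficiency = Q_absorbed / Q_fuel * 100
= 32713 / 65030 * 100 = 50.30

50.30 %


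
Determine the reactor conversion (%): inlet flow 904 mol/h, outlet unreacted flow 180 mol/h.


X = (F_in - F_out) / F_in * 100
Moles reacted = 904 - 180 = 724
X = 724 / 904 * 100
= 0.8009 * 100
= 80.09 %

80.09 %


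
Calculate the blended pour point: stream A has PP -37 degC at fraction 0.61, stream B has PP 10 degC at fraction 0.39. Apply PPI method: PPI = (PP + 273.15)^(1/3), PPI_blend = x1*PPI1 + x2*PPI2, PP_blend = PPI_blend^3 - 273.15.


PPI_1 = (-37 + 273.15)^(1/3) = 6.181056
PPI_2 = (10 + 273.15)^(1/3) = 6.566574
PPI_blend = 0.61 * 6.181056 + 0.39 * 6.566574 = 6.331408
PP_blend = 6.331408^3 - 273.15 = 253.8054 - 273.15 = -19.34

-19.34 degC


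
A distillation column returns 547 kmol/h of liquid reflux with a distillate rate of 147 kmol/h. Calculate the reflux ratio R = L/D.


Reflux ratio definition: R = L / D (liquid returned / distillate withdrawn)
L = 547 kmol/h, D = 147 kmol/h
R = 547 / 147 = 3.721

3.721


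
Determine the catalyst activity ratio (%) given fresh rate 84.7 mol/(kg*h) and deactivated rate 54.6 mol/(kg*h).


Activity (%) = (rate_used / rate_fresh) * 100
rate_used = 54.6, rate_fresh = 84.7
= (54.6 / 84.7) * 100
= 0.6446 * 100 = 64.46

64.46 %


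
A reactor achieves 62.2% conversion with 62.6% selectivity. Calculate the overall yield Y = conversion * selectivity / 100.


Overall yield = conversion (%) * selectivity (%) / 100
Conversion = 62.2%, Selectivity = 62.6%
Y = 62.2 * 62.6 / 100
= 38.9372 %

38.9372 %


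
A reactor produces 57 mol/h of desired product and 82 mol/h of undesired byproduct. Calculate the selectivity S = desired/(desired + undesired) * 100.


Selectivity = desired / (desired + undesired) * 100
Total products = 57 + 82 = 139 mol/h
S = 57 / 139 * 100
= 0.4101 * 100
= 41.01 %

41.01 %


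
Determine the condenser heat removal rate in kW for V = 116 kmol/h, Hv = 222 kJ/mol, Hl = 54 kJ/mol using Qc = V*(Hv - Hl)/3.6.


Qc = 116 * (222 - 54) / 3.6 = 116 * 168 / 3.6 = 5413

5413 kW
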